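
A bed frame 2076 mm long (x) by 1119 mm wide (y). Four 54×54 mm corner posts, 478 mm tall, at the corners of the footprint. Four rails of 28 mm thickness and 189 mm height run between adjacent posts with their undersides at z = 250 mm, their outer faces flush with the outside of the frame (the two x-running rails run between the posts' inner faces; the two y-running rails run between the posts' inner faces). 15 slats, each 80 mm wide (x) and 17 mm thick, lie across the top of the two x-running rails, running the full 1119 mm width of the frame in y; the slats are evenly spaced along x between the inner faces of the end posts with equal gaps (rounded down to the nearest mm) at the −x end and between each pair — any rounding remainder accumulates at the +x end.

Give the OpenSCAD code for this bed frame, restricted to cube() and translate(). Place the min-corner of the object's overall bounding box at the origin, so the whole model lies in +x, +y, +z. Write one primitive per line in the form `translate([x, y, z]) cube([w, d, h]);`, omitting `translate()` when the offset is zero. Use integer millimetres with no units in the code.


cube([54, 54, 478]);
translate([0, 1065, 0]) cube([54, 54, 478]);
translate([2022, 0, 0]) cube([54, 54, 478]);
translate([2022, 1065, 0]) cube([54, 54, 478]);
translate([54, 0, 250]) cube([1968, 28, 189]);
translate([54, 1091, 250]) cube([1968, 28, 189]);
translate([0, 54, 250]) cube([28, 1011, 189]);
translate([2048, 54, 250]) cube([28, 1011, 189]);
translate([102, 0, 439]) cube([80, 1119, 17]);
translate([230, 0, 439]) cube([80, 1119, 17]);
translate([358, 0, 439]) cube([80, 1119, 17]);
translate([486, 0, 439]) cube([80, 1119, 17]);
translate([614, 0, 439]) cube([80, 1119, 17]);
translate([742, 0, 439]) cube([80, 1119, 17]);
translate([870, 0, 439]) cube([80, 1119, 17]);
translate([998, 0, 439]) cube([80, 1119, 17]);
translate([1126, 0, 439]) cube([80, 1119, 17]);
translate([1254, 0, 439]) cube([80, 1119, 17]);
translate([1382, 0, 439]) cube([80, 1119, 17]);
translate([1510, 0, 439]) cube([80, 1119, 17]);
translate([1638, 0, 439]) cube([80, 1119, 17]);
translate([1766, 0, 439]) cube([80, 1119, 17]);
translate([1894, 0, 439]) cube([80, 1119, 17]);


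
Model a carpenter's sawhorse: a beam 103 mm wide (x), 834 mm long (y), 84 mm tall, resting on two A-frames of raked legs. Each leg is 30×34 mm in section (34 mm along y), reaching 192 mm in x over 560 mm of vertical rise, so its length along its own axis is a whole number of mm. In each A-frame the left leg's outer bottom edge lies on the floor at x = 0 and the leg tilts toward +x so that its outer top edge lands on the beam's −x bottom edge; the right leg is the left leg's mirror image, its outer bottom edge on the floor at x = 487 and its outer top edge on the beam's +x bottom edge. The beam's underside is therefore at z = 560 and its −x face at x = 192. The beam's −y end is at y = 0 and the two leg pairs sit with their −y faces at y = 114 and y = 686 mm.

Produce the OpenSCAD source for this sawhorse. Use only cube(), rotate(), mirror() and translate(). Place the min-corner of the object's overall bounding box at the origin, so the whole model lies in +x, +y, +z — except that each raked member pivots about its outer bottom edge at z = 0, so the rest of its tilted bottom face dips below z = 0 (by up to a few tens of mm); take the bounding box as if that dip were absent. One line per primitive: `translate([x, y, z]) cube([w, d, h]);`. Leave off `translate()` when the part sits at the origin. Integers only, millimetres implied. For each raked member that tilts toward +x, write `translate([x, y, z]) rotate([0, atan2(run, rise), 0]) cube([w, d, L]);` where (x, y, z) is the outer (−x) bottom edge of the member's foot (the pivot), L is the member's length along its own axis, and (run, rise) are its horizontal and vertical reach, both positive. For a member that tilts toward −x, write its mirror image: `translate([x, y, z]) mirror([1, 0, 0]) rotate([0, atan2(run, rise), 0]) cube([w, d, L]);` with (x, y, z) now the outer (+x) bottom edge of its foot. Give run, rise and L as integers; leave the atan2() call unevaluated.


translate([192, 0, 560]) cube([103, 834, 84]);
translate([0, 114, 0]) rotate([0, atan2(192, 560), 0]) cube([30, 34, 592]);
translate([487, 114, 0]) mirror([1, 0, 0]) rotate([0, atan2(192, 560), 0]) cube([30, 34, 592]);
translate([0, 686, 0]) rotate([0, atan2(192, 560), 0]) cube([30, 34, 592]);
translate([487, 686, 0]) mirror([1, 0, 0]) rotate([0, atan2(192, 560), 0]) cube([30, 34, 592]);


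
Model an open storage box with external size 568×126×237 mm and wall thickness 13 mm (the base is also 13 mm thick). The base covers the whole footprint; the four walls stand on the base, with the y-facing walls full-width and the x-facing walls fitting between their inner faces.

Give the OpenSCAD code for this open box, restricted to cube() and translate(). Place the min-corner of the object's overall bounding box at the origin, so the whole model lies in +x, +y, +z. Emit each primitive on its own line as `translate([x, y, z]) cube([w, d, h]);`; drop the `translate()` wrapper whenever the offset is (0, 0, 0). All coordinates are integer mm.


cube([568, 126, 13]);
translate([0, 0, 13]) cube([568, 13, 224]);
translate([0, 113, 13]) cube([568, 13, 224]);
translate([0, 13, 13]) cube([13, 100, 224]);
translate([555, 13, 13]) cube([13, 100, 224]);


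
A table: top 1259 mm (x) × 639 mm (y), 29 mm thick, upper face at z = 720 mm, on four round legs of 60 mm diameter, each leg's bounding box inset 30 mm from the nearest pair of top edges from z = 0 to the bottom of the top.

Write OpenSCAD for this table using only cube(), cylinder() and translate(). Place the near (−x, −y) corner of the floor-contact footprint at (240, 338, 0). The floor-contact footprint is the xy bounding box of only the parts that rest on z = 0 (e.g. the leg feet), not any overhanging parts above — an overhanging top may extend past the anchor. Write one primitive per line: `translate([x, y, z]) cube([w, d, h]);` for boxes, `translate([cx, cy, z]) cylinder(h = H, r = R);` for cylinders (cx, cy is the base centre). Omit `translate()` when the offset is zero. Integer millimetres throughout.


translate([210, 308, 691]) cube([1259, 639, 29]);
translate([270, 368, 0]) cylinder(h = 691, r = 30);
translate([1409, 368, 0]) cylinder(h = 691, r = 30);
translate([270, 887, 0]) cylinder(h = 691, r = 30);
translate([1409, 887, 0]) cylinder(h = 691, r = 30);


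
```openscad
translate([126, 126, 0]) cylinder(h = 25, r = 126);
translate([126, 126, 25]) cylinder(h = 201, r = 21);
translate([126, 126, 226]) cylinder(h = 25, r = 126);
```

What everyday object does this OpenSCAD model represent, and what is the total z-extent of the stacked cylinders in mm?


A spool. The overall height is 251 mm.

Three coaxial cylinders, large–small–large — a spool. Two 25 mm flanges and a 201 mm core give 25 + 201 + 25 = 251 mm.


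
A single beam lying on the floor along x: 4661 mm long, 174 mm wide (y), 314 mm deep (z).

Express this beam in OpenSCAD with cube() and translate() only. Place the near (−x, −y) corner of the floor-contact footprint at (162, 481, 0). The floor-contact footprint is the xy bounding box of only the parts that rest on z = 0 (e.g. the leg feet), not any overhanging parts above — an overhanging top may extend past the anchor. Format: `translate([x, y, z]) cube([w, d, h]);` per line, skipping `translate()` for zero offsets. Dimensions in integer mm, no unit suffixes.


translate([162, 481, 0]) cube([4661, 174, 314]);


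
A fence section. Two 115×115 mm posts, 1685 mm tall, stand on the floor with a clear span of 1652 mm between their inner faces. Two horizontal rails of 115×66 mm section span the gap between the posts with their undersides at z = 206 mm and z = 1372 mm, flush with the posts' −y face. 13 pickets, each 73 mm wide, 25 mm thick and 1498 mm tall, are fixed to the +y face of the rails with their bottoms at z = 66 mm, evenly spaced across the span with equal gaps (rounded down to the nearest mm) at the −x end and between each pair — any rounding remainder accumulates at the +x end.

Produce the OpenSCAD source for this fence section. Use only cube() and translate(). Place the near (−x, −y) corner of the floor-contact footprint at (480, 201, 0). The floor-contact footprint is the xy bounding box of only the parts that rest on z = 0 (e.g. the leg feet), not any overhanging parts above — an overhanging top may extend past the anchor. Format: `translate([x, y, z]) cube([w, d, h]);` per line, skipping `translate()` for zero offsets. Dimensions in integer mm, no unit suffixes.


translate([480, 201, 0]) cube([115, 115, 1685]);
translate([2247, 201, 0]) cube([115, 115, 1685]);
translate([595, 201, 206]) cube([1652, 115, 66]);
translate([595, 201, 1372]) cube([1652, 115, 66]);
translate([645, 316, 66]) cube([73, 25, 1498]);
translate([768, 316, 66]) cube([73, 25, 1498]);
translate([891, 316, 66]) cube([73, 25, 1498]);
translate([1014, 316, 66]) cube([73, 25, 1498]);
translate([1137, 316, 66]) cube([73, 25, 1498]);
translate([1260, 316, 66]) cube([73, 25, 1498]);
translate([1383, 316, 66]) cube([73, 25, 1498]);
translate([1506, 316, 66]) cube([73, 25, 1498]);
translate([1629, 316, 66]) cube([73, 25, 1498]);
translate([1752, 316, 66]) cube([73, 25, 1498]);
translate([1875, 316, 66]) cube([73, 25, 1498]);
translate([1998, 316, 66]) cube([73, 25, 1498]);
translate([2121, 316, 66]) cube([73, 25, 1498]);


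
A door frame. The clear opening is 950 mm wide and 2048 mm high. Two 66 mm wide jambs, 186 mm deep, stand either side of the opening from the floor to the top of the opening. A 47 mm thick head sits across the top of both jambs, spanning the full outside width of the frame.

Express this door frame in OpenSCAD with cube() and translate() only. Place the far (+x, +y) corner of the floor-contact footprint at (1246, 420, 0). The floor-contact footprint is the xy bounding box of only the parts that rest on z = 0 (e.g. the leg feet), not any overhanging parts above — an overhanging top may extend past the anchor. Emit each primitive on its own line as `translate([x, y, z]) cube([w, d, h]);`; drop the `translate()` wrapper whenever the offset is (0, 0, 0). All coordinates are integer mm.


translate([164, 234, 0]) cube([66, 186, 2048]);
translate([1180, 234, 0]) cube([66, 186, 2048]);
translate([164, 234, 2048]) cube([1082, 186, 47]);


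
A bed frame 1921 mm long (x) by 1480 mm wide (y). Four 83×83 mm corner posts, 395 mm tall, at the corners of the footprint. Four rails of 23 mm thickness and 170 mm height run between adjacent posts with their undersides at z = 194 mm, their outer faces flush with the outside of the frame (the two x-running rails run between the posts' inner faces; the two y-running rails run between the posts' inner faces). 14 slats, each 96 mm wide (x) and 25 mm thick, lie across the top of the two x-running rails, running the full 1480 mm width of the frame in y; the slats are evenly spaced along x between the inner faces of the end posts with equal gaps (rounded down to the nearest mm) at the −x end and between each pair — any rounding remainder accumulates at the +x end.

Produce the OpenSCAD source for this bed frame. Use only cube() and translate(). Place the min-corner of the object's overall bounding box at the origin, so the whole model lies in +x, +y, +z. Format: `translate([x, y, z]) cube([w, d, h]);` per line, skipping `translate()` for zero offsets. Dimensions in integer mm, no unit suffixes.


// slat z = rail_z + rail_h = 194 + 170 = 364
// slat gap = ⌊(1755 − 14·96) / 15⌋ = 27
cube([83, 83, 395]);
translate([0, 1397, 0]) cube([83, 83, 395]);
translate([1838, 0, 0]) cube([83, 83, 395]);
translate([1838, 1397, 0]) cube([83, 83, 395]);
translate([83, 0, 194]) cube([1755, 23, 170]);
translate([83, 1457, 194]) cube([1755, 23, 170]);
translate([0, 83, 194]) cube([23, 1314, 170]);
translate([1898, 83, 194]) cube([23, 1314, 170]);
translate([110, 0, 364]) cube([96, 1480, 25]);
translate([233, 0, 364]) cube([96, 1480, 25]);
translate([356, 0, 364]) cube([96, 1480, 25]);
translate([479, 0, 364]) cube([96, 1480, 25]);
translate([602, 0, 364]) cube([96, 1480, 25]);
translate([725, 0, 364]) cube([96, 1480, 25]);
translate([848, 0, 364]) cube([96, 1480, 25]);
translate([971, 0, 364]) cube([96, 1480, 25]);
translate([1094, 0, 364]) cube([96, 1480, 25]);
translate([1217, 0, 364]) cube([96, 1480, 25]);
translate([1340, 0, 364]) cube([96, 1480, 25]);
translate([1463, 0, 364]) cube([96, 1480, 25]);
translate([1586, 0, 364]) cube([96, 1480, 25]);
translate([1709, 0, 364]) cube([96, 1480, 25]);


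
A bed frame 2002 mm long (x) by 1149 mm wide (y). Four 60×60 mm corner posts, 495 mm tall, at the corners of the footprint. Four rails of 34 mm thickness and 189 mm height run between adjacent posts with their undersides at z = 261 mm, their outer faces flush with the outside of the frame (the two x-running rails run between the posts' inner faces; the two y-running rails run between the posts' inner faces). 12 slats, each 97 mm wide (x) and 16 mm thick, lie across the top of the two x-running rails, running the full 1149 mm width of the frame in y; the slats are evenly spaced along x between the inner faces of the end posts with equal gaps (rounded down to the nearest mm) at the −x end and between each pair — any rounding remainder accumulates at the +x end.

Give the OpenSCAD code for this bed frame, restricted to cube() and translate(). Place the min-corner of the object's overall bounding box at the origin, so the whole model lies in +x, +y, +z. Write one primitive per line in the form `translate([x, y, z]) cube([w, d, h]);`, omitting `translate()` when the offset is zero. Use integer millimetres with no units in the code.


cube([60, 60, 495]);
translate([0, 1089, 0]) cube([60, 60, 495]);
translate([1942, 0, 0]) cube([60, 60, 495]);
translate([1942, 1089, 0]) cube([60, 60, 495]);
translate([60, 0, 261]) cube([1882, 34, 189]);
translate([60, 1115, 261]) cube([1882, 34, 189]);
translate([0, 60, 261]) cube([34, 1029, 189]);
translate([1968, 60, 261]) cube([34, 1029, 189]);
translate([115, 0, 450]) cube([97, 1149, 16]);
translate([267, 0, 450]) cube([97, 1149, 16]);
translate([419, 0, 450]) cube([97, 1149, 16]);
translate([571, 0, 450]) cube([97, 1149, 16]);
translate([723, 0, 450]) cube([97, 1149, 16]);
translate([875, 0, 450]) cube([97, 1149, 16]);
translate([1027, 0, 450]) cube([97, 1149, 16]);
translate([1179, 0, 450]) cube([97, 1149, 16]);
translate([1331, 0, 450]) cube([97, 1149, 16]);
translate([1483, 0, 450]) cube([97, 1149, 16]);
translate([1635, 0, 450]) cube([97, 1149, 16]);
translate([1787, 0, 450]) cube([97, 1149, 16]);


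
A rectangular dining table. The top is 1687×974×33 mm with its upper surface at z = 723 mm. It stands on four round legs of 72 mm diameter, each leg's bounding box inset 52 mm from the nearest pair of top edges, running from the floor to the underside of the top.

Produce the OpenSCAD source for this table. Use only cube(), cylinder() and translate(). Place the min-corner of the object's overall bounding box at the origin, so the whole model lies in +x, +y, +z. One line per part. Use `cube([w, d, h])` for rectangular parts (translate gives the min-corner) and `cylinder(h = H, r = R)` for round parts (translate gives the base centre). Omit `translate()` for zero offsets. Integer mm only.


translate([0, 0, 690]) cube([1687, 974, 33]);
translate([88, 88, 0]) cylinder(h = 690, r = 36);
translate([1599, 88, 0]) cylinder(h = 690, r = 36);
translate([88, 886, 0]) cylinder(h = 690, r = 36);
translate([1599, 886, 0]) cylinder(h = 690, r = 36);


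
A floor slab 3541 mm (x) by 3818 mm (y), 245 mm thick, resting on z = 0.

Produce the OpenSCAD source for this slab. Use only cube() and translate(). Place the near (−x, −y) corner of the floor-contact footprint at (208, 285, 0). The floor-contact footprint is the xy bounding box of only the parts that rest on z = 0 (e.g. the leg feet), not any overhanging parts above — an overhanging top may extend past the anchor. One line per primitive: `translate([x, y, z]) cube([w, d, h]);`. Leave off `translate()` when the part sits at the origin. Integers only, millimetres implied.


translate([208, 285, 0]) cube([3541, 3818, 245]);


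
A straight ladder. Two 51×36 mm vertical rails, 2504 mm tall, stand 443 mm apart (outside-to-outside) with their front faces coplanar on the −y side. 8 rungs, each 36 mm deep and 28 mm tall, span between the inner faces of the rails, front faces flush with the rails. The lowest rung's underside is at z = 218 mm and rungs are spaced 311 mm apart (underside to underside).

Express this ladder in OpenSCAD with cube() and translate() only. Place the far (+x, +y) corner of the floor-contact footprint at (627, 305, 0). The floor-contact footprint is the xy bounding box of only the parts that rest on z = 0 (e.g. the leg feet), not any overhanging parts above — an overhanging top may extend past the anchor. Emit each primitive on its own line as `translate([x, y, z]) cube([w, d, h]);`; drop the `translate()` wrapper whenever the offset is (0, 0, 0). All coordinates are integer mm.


translate([184, 269, 0]) cube([51, 36, 2504]);
translate([576, 269, 0]) cube([51, 36, 2504]);
translate([235, 269, 218]) cube([341, 36, 28]);
translate([235, 269, 529]) cube([341, 36, 28]);
translate([235, 269, 840]) cube([341, 36, 28]);
translate([235, 269, 1151]) cube([341, 36, 28]);
translate([235, 269, 1462]) cube([341, 36, 28]);
translate([235, 269, 1773]) cube([341, 36, 28]);
translate([235, 269, 2084]) cube([341, 36, 28]);
translate([235, 269, 2395]) cube([341, 36, 28]);


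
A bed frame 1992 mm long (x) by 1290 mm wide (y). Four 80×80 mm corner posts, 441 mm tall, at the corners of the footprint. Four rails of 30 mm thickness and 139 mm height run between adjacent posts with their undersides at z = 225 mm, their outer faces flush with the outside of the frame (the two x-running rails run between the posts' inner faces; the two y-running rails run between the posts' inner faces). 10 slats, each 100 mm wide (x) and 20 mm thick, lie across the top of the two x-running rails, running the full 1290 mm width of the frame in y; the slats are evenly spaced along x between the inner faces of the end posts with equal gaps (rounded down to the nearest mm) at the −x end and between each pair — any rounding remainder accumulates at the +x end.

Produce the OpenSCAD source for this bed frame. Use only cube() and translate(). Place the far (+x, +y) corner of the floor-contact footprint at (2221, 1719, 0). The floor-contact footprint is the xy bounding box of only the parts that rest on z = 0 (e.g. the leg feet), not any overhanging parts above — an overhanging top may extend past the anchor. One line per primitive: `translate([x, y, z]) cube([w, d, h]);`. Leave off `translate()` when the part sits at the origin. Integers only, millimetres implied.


translate([229, 429, 0]) cube([80, 80, 441]);
translate([229, 1639, 0]) cube([80, 80, 441]);
translate([2141, 429, 0]) cube([80, 80, 441]);
translate([2141, 1639, 0]) cube([80, 80, 441]);
translate([309, 429, 225]) cube([1832, 30, 139]);
translate([309, 1689, 225]) cube([1832, 30, 139]);
translate([229, 509, 225]) cube([30, 1130, 139]);
translate([2191, 509, 225]) cube([30, 1130, 139]);
translate([384, 429, 364]) cube([100, 1290, 20]);
translate([559, 429, 364]) cube([100, 1290, 20]);
translate([734, 429, 364]) cube([100, 1290, 20]);
translate([909, 429, 364]) cube([100, 1290, 20]);
translate([1084, 429, 364]) cube([100, 1290, 20]);
translate([1259, 429, 364]) cube([100, 1290, 20]);
translate([1434, 429, 364]) cube([100, 1290, 20]);
translate([1609, 429, 364]) cube([100, 1290, 20]);
translate([1784, 429, 364]) cube([100, 1290, 20]);
translate([1959, 429, 364]) cube([100, 1290, 20]);


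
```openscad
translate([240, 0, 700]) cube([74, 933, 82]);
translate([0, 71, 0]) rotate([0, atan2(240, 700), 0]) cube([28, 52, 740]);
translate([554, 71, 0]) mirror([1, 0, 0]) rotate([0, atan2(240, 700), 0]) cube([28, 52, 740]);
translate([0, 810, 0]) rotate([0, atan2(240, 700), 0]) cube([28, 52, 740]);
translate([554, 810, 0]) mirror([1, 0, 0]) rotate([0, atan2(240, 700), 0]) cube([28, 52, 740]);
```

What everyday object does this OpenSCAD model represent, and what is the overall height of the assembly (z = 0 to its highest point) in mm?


A sawhorse. The overall height is 782 mm.

A beam across two mirrored pairs of raked legs — a sawhorse. The beam's underside is at z = 700 (matching the legs' vertical rise in atan2(240, 700)) and the beam is 82 mm tall, so its top is at 700 + 82 = 782 mm. The raked legs top out at the beam's underside, so that is the highest point.


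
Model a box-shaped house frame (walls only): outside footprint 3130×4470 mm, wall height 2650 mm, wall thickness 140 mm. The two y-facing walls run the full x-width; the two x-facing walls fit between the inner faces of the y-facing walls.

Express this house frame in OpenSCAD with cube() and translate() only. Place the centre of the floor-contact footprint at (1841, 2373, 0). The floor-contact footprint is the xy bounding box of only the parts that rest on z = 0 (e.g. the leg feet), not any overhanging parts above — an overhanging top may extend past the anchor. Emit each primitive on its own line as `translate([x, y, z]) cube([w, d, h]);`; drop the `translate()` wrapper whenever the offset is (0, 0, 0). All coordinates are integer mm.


translate([276, 138, 0]) cube([3130, 140, 2650]);
translate([276, 4468, 0]) cube([3130, 140, 2650]);
translate([276, 278, 0]) cube([140, 4190, 2650]);
translate([3266, 278, 0]) cube([140, 4190, 2650]);


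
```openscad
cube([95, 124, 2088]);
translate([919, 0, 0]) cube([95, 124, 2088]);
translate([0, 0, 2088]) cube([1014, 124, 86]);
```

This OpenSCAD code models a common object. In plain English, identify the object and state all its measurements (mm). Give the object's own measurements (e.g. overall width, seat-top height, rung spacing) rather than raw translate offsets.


A door frame. The clear opening is 824 mm wide and 2088 mm high. Two 95 mm wide jambs, 124 mm deep, stand either side of the opening from the floor to the top of the opening. A 86 mm thick head sits across the top of both jambs, spanning the full outside width of the frame.


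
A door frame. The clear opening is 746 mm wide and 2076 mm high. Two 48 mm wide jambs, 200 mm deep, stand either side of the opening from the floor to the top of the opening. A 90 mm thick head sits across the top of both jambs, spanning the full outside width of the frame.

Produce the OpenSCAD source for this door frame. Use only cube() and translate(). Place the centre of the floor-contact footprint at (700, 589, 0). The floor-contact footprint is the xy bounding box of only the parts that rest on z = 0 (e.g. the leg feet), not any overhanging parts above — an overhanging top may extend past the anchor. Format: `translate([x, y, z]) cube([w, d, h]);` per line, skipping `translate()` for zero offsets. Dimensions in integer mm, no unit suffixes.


translate([279, 489, 0]) cube([48, 200, 2076]);
translate([1073, 489, 0]) cube([48, 200, 2076]);
translate([279, 489, 2076]) cube([842, 200, 90]);


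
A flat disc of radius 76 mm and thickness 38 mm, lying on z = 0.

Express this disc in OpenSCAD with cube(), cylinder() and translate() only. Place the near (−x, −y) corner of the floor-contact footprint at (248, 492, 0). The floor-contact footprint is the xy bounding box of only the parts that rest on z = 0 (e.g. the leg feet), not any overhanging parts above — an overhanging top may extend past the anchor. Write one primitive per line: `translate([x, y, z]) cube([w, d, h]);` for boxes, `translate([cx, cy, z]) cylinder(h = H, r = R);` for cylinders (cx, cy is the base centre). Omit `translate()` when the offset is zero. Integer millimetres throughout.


translate([324, 568, 0]) cylinder(h = 38, r = 76);


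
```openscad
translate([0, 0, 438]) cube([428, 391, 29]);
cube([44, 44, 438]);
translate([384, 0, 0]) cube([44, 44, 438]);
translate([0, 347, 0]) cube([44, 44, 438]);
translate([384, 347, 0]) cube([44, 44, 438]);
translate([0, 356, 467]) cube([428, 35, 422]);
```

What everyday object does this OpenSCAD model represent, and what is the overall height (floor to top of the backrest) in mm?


A chair. The overall height is 889 mm.

A slab on four corner posts with a tall panel at the back — a chair. The seat slab sits at z = 438 with thickness 29, and the 422 mm backrest starts at the seat top, so the overall height is 438 + 29 + 422 = 889 mm.


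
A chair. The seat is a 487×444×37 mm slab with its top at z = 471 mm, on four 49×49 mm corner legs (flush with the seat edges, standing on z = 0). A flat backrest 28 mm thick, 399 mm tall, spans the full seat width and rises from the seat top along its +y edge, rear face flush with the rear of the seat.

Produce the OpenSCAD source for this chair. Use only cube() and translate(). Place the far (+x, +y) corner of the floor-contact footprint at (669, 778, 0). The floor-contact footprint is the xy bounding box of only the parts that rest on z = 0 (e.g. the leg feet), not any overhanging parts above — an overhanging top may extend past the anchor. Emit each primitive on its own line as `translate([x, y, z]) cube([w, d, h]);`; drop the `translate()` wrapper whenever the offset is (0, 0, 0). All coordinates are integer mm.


translate([182, 334, 434]) cube([487, 444, 37]);
translate([182, 334, 0]) cube([49, 49, 434]);
translate([620, 334, 0]) cube([49, 49, 434]);
translate([182, 729, 0]) cube([49, 49, 434]);
translate([620, 729, 0]) cube([49, 49, 434]);
translate([182, 750, 471]) cube([487, 28, 399]);


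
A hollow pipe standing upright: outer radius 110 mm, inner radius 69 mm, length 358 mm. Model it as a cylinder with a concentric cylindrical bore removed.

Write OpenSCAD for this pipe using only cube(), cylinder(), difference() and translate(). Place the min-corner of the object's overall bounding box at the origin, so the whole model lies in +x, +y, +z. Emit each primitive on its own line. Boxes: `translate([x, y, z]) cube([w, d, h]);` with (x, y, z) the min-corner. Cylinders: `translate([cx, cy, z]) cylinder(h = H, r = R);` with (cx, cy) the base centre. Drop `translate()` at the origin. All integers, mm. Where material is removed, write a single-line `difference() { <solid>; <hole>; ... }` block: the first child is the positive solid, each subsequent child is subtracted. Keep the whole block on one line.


difference() { translate([110, 110, 0]) cylinder(h = 358, r = 110); translate([110, 110, 0]) cylinder(h = 358, r = 69); }


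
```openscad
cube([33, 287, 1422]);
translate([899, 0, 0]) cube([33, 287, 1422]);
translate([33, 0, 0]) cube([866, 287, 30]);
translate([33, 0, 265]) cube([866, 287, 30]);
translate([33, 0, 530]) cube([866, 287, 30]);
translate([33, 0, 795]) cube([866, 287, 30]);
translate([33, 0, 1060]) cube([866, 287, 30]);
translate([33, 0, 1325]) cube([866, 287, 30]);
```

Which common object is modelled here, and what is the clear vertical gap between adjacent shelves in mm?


A bookshelf. The clear shelf gap is 235 mm.

Two tall side panels with 6 horizontal boards between them — a bookshelf. The first two shelf undersides are at z = 0 and z = 265; with shelf thickness 30, the clear gap is 265 − 0 − 30 = 235 mm.


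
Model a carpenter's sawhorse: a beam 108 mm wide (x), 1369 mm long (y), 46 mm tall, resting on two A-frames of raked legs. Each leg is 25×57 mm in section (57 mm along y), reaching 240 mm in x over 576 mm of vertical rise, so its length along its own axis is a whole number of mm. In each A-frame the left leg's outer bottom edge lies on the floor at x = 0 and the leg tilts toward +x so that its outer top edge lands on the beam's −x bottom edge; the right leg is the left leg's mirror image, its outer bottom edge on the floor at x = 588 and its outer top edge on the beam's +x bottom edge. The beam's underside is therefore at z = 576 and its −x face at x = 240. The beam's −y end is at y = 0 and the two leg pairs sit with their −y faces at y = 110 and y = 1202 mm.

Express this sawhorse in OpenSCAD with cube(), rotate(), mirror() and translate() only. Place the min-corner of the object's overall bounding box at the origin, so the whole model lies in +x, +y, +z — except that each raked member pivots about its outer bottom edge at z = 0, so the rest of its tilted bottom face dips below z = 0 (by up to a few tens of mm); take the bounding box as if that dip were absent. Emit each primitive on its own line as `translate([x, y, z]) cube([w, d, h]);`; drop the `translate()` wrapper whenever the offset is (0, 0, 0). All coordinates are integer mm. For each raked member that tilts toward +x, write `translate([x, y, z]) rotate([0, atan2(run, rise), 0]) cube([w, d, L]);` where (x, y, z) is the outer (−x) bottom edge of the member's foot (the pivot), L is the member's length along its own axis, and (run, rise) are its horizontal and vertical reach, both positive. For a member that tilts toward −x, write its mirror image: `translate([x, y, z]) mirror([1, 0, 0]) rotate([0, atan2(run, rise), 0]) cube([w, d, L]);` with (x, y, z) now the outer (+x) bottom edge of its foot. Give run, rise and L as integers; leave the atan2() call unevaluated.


translate([240, 0, 576]) cube([108, 1369, 46]);
translate([0, 110, 0]) rotate([0, atan2(240, 576), 0]) cube([25, 57, 624]);
translate([588, 110, 0]) mirror([1, 0, 0]) rotate([0, atan2(240, 576), 0]) cube([25, 57, 624]);
translate([0, 1202, 0]) rotate([0, atan2(240, 576), 0]) cube([25, 57, 624]);
translate([588, 1202, 0]) mirror([1, 0, 0]) rotate([0, atan2(240, 576), 0]) cube([25, 57, 624]);


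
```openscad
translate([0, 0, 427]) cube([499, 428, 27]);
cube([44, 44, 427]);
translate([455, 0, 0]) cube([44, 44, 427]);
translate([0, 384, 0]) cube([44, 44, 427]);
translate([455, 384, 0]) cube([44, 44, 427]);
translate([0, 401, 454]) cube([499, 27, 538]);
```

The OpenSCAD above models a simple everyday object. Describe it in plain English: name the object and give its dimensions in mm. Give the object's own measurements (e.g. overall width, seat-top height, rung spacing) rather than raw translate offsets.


A chair. The seat is a 499×428×27 mm slab with its top at z = 454 mm, on four 44×44 mm corner legs (flush with the seat edges, standing on z = 0). A flat backrest 27 mm thick, 538 mm tall, spans the full seat width and rises from the seat top along its +y edge, rear face flush with the rear of the seat.


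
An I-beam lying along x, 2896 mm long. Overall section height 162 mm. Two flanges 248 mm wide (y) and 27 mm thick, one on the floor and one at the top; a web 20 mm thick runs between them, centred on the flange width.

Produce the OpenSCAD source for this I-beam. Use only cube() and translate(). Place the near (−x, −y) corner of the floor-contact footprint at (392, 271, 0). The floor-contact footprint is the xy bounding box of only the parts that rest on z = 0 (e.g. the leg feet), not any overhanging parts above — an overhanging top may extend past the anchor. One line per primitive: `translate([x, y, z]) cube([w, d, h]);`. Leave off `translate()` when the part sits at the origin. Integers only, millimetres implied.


translate([392, 271, 0]) cube([2896, 248, 27]);
translate([392, 385, 27]) cube([2896, 20, 108]);
translate([392, 271, 135]) cube([2896, 248, 27]);


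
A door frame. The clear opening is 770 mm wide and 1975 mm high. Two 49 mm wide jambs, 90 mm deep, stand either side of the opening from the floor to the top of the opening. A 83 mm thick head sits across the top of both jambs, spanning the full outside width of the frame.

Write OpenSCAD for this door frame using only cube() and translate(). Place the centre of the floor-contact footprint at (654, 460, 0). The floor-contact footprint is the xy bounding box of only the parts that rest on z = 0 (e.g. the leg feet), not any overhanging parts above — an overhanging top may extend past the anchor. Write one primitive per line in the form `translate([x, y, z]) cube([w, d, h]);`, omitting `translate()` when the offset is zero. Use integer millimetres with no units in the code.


translate([220, 415, 0]) cube([49, 90, 1975]);
translate([1039, 415, 0]) cube([49, 90, 1975]);
translate([220, 415, 1975]) cube([868, 90, 83]);


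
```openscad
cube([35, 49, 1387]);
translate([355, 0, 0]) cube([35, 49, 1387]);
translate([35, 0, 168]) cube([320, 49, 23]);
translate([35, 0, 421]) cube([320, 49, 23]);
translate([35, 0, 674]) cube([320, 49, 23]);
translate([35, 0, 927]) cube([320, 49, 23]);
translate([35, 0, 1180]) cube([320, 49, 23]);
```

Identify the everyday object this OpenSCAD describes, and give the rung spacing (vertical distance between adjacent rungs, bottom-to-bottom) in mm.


A ladder. The rung spacing is 253 mm.

Two tall 35×49 posts with 5 short bars between them — a ladder. Adjacent rungs sit at z = 168 and z = 421, so the spacing is 421 − 168 = 253 mm.


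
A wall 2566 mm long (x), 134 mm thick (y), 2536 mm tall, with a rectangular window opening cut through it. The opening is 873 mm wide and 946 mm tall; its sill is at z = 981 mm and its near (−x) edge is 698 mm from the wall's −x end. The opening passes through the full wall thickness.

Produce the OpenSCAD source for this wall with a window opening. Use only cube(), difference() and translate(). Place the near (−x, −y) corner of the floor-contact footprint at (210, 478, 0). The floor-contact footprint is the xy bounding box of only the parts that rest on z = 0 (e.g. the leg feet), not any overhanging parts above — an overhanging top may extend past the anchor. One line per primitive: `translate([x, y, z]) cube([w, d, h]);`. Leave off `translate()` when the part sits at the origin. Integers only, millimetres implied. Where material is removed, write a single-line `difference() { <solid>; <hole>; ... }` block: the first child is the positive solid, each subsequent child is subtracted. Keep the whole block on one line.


difference() { translate([210, 478, 0]) cube([2566, 134, 2536]); translate([908, 478, 981]) cube([873, 134, 946]); }


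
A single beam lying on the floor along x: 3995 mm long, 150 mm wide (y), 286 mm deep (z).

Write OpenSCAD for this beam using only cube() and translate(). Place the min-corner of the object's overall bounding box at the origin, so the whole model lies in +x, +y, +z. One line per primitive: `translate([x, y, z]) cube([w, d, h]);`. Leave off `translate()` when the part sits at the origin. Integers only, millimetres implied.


cube([3995, 150, 286]);


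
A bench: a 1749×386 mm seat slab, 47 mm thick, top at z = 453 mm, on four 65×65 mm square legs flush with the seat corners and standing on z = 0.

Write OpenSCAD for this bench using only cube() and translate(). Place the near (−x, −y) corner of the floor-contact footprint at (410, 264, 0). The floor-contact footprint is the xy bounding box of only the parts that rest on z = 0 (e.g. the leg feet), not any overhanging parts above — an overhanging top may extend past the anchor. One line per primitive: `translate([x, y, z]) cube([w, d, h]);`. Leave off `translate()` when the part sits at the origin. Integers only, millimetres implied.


translate([410, 264, 406]) cube([1749, 386, 47]);
translate([410, 264, 0]) cube([65, 65, 406]);
translate([410, 585, 0]) cube([65, 65, 406]);
translate([2094, 264, 0]) cube([65, 65, 406]);
translate([2094, 585, 0]) cube([65, 65, 406]);


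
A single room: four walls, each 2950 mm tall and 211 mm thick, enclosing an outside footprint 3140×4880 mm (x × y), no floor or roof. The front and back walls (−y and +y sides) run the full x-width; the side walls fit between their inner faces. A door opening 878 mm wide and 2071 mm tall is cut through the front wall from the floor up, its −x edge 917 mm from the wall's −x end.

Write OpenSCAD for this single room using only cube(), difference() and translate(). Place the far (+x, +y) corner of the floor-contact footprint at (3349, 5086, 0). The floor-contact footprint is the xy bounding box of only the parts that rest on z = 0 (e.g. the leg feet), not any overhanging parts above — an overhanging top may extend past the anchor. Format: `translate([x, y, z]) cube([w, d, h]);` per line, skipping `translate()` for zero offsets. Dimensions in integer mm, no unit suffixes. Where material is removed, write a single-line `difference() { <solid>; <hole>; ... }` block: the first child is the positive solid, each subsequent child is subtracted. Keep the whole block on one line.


difference() { translate([209, 206, 0]) cube([3140, 211, 2950]); translate([1126, 206, 0]) cube([878, 211, 2071]); }
translate([209, 4875, 0]) cube([3140, 211, 2950]);
translate([209, 417, 0]) cube([211, 4458, 2950]);
translate([3138, 417, 0]) cube([211, 4458, 2950]);


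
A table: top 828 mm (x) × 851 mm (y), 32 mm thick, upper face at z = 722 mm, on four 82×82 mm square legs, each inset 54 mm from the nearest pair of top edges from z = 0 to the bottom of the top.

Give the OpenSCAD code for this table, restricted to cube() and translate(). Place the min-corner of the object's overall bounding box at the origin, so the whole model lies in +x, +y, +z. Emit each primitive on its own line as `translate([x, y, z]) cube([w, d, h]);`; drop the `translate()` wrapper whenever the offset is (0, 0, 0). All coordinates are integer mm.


translate([0, 0, 690]) cube([828, 851, 32]);
translate([54, 54, 0]) cube([82, 82, 690]);
translate([692, 54, 0]) cube([82, 82, 690]);
translate([54, 715, 0]) cube([82, 82, 690]);
translate([692, 715, 0]) cube([82, 82, 690]);


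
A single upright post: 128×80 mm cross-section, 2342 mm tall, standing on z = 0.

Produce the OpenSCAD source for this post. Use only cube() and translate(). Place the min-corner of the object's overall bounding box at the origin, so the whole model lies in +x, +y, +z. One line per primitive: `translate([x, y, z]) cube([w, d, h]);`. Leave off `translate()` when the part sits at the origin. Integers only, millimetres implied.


cube([128, 80, 2342]);


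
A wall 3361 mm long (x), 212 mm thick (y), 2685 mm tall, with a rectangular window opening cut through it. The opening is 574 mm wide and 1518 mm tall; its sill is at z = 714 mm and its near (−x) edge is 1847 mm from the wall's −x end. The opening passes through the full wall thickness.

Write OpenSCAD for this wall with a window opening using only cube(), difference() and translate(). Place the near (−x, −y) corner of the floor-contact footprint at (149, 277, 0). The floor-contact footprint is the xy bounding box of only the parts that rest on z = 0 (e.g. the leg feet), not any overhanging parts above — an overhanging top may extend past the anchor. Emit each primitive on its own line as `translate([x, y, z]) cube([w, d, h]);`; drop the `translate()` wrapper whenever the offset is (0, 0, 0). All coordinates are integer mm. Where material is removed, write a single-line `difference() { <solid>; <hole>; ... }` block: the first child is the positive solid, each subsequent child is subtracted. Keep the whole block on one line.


difference() { translate([149, 277, 0]) cube([3361, 212, 2685]); translate([1996, 277, 714]) cube([574, 212, 1518]); }


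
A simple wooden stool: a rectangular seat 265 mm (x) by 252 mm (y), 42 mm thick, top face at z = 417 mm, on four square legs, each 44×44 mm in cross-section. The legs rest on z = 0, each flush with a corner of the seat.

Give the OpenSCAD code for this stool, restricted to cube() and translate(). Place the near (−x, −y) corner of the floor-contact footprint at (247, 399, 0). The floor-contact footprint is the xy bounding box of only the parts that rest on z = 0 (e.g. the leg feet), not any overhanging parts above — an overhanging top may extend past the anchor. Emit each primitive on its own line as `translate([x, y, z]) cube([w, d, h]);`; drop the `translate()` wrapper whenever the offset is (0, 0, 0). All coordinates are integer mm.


translate([247, 399, 375]) cube([265, 252, 42]);
translate([247, 399, 0]) cube([44, 44, 375]);
translate([468, 399, 0]) cube([44, 44, 375]);
translate([247, 607, 0]) cube([44, 44, 375]);
translate([468, 607, 0]) cube([44, 44, 375]);
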